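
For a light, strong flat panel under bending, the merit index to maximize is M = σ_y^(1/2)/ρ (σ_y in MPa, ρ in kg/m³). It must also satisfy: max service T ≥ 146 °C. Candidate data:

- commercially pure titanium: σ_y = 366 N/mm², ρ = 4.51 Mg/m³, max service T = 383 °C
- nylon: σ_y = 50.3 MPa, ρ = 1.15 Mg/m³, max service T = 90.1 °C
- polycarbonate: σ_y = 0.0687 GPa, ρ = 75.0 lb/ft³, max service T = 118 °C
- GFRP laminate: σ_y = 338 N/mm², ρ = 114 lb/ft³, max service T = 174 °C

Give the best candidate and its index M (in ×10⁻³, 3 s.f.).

GFRP laminate, M = 10.1×10⁻³

Screen on constraints: max service T ≥ 146 °C. Survivors: commercially pure titanium, GFRP laminate.
After converting to SI:
  commercially pure titanium: σ_y = 366.0 MPa, ρ = 4510 kg/m³
  GFRP laminate: σ_y = 338.0 MPa, ρ = 1826 kg/m³
  GFRP laminate: M = 10.1×10⁻³
  commercially pure titanium: M = 4.24×10⁻³
GFRP laminate ranks first.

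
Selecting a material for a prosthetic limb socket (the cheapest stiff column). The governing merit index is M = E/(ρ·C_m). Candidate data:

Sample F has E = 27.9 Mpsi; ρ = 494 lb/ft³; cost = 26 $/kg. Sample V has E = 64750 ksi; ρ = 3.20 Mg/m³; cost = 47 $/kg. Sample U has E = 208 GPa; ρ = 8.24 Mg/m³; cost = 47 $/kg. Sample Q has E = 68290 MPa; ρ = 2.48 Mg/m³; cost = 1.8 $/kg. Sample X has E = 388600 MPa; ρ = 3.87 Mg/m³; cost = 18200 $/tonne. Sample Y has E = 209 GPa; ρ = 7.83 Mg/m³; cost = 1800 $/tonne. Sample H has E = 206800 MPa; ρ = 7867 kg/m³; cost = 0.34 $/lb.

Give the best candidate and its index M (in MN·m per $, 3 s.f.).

Convert each candidate to consistent units, then evaluate M:
  sample F: E = 192.4 GPa, ρ = 7913 kg/m³, cost = 26.00 $/kg
  sample V: E = 446.4 GPa, ρ = 3200 kg/m³, cost = 47.00 $/kg
  sample U: E = 208.0 GPa, ρ = 8240 kg/m³, cost = 47.00 $/kg
  sample Q: E = 68.29 GPa, ρ = 2480 kg/m³, cost = 1.800 $/kg
  sample X: E = 388.6 GPa, ρ = 3870 kg/m³, cost = 18.20 $/kg
  sample Y: E = 209.0 GPa, ρ = 7830 kg/m³, cost = 1.800 $/kg
  sample H: E = 206.8 GPa, ρ = 7867 kg/m³, cost = 0.7496 $/kg
  sample H: M = 35.1 MN·m per $
  sample Q: M = 15.3 MN·m per $
  sample Y: M = 14.8 MN·m per $
  sample X: M = 5.52 MN·m per $
  sample V: M = 2.97 MN·m per $
  sample F: M = 0.935 MN·m per $
  sample U: M = 0.537 MN·m per $
Highest index: sample H.

sample H, M = 35.1 MN·m per $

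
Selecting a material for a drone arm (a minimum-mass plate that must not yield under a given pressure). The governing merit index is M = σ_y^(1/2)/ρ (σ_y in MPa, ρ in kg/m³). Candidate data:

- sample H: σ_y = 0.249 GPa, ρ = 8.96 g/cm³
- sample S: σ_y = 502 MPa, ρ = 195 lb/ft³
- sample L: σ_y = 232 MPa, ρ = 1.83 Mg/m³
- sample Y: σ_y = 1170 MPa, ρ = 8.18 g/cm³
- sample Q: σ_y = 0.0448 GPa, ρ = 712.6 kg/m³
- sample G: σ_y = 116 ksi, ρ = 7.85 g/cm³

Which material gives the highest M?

In SI units:
  sample H: σ_y = 249.0 MPa, ρ = 8960 kg/m³
  sample S: σ_y = 502.0 MPa, ρ = 3124 kg/m³
  sample L: σ_y = 232.0 MPa, ρ = 1830 kg/m³
  sample Y: σ_y = 1170 MPa, ρ = 8180 kg/m³
  sample Q: σ_y = 44.80 MPa, ρ = 712.6 kg/m³
  sample G: σ_y = 799.8 MPa, ρ = 7850 kg/m³
  sample Q: M = 9.39×10⁻³
  sample L: M = 8.32×10⁻³
  sample S: M = 7.17×10⁻³
  sample Y: M = 4.18×10⁻³
  sample G: M = 3.60×10⁻³
  sample H: M = 1.76×10⁻³
Highest index: sample Q.

sample Q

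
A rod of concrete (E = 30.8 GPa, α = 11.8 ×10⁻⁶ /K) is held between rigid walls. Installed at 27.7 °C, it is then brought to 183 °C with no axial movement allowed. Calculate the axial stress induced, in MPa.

56.4 MPa

ΔT = 155.3 K. Constrained thermal stress σ = E·α·ΔT = 30.80×10³ MPa × 11.8×10⁻⁶ × 155.3 = 56.4 MPa (compressive).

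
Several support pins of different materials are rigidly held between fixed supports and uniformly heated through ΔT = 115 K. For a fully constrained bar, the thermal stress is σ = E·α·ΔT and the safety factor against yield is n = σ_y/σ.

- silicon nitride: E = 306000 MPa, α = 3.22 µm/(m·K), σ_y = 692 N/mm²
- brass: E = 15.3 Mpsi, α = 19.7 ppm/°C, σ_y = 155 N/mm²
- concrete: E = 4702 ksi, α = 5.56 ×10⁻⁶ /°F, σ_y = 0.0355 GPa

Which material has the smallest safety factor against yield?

Converting E to GPa, α to ×10⁻⁶/K, σ_y to MPa, then σ and n for each:
  silicon nitride: E = 306.0, α = 3.22, σ_y = 692.0 → σ = 113 MPa, n = 6.11
  brass: E = 105.5, α = 19.7, σ_y = 155.0 → σ = 239 MPa, n = 0.649
  concrete: E = 32.42, α = 10.0, σ_y = 35.50 → σ = 37.3 MPa, n = 0.951
Smallest n: brass with n = 0.649.

brass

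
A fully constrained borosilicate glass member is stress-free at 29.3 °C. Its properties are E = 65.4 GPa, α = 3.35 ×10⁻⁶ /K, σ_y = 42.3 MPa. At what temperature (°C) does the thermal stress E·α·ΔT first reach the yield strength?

E·α·ΔT = 42.30 MPa ⇒ ΔT = 42.30 / (65.40×10³ × 3.35×10⁻⁶) = 193.1 K.
T = 29.3 + 193.1 = 222.4 °C.

222 °C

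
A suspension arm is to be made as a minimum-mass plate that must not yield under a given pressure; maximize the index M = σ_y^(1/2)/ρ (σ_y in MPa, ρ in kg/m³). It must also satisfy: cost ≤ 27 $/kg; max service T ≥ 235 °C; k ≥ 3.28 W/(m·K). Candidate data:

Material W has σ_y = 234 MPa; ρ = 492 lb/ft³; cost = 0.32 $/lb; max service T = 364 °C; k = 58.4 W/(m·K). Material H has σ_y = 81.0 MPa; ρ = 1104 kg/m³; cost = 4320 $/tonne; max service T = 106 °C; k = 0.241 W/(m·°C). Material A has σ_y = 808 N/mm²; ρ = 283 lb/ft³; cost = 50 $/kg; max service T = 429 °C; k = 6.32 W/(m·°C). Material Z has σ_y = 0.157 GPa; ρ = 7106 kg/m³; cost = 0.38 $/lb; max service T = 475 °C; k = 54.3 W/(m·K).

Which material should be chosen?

Screen on constraints: cost ≤ 27 $/kg; max service T ≥ 235 °C; k ≥ 3.28 W/(m·K). Survivors: material W, material Z.
Convert each candidate to consistent units, then evaluate M:
  material W: σ_y = 234.0 MPa, ρ = 7881 kg/m³
  material Z: σ_y = 157.0 MPa, ρ = 7106 kg/m³
  material W: M = 1.94×10⁻³
  material Z: M = 1.76×10⁻³
Material W ranks first.

material W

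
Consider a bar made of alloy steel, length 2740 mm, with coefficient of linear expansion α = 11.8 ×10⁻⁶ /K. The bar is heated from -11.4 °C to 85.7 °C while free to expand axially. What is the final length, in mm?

2743.1 mm

ΔT = 85.7 − (-11.4) = 97.10 K.
ΔL = α·L₀·ΔT = 11.8×10⁻⁶ × 2740 mm × 97.10 K = 3.14 mm.
L = L₀ + ΔL = 2740 + 3.14 = 2743.1 mm.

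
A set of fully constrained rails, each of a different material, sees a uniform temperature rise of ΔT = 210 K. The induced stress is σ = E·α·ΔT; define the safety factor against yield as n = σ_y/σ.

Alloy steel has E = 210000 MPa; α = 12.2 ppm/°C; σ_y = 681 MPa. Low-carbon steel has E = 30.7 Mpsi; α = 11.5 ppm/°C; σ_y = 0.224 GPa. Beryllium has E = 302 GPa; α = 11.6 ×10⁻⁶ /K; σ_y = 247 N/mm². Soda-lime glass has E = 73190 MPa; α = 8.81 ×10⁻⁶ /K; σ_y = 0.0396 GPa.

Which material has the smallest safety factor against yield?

Per material, after unit conversion:
  alloy steel: E = 210.0, α = 12.2, σ_y = 681.0 → σ = 538 MPa, n = 1.27
  low-carbon steel: E = 211.7, α = 11.5, σ_y = 224.0 → σ = 511 MPa, n = 0.438
  beryllium: E = 302.0, α = 11.6, σ_y = 247.0 → σ = 736 MPa, n = 0.336
  soda-lime glass: E = 73.19, α = 8.81, σ_y = 39.60 → σ = 135 MPa, n = 0.292
The minimum is soda-lime glass at n = 0.292.

soda-lime glass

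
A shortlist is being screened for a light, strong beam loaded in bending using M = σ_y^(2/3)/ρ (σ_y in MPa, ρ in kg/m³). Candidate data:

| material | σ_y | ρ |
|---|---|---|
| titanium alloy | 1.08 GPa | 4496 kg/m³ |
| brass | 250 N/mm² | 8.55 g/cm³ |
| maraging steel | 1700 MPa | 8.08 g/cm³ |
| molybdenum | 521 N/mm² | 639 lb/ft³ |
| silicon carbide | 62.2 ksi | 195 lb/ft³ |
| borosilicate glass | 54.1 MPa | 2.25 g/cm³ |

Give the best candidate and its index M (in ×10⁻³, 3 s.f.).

titanium alloy, M = 23.4×10⁻³

In SI units:
  titanium alloy: σ_y = 1080 MPa, ρ = 4496 kg/m³
  brass: σ_y = 250.0 MPa, ρ = 8550 kg/m³
  maraging steel: σ_y = 1700 MPa, ρ = 8080 kg/m³
  molybdenum: σ_y = 521.0 MPa, ρ = 10240 kg/m³
  silicon carbide: σ_y = 428.9 MPa, ρ = 3124 kg/m³
  borosilicate glass: σ_y = 54.10 MPa, ρ = 2250 kg/m³
  titanium alloy: M = 23.4×10⁻³
  silicon carbide: M = 18.2×10⁻³
  maraging steel: M = 17.6×10⁻³
  borosilicate glass: M = 6.36×10⁻³
  molybdenum: M = 6.33×10⁻³
  brass: M = 4.64×10⁻³
Titanium alloy ranks first.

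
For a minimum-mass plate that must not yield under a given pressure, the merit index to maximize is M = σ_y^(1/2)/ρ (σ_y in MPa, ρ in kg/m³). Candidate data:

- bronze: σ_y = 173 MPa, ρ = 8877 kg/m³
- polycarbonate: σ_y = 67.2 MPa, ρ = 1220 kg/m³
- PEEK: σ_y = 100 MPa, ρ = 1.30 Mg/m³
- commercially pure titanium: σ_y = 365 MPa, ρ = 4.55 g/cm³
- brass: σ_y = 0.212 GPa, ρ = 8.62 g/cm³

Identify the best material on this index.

In SI units:
  bronze: σ_y = 173.0 MPa, ρ = 8877 kg/m³
  polycarbonate: σ_y = 67.20 MPa, ρ = 1220 kg/m³
  PEEK: σ_y = 100.0 MPa, ρ = 1300 kg/m³
  commercially pure titanium: σ_y = 365.0 MPa, ρ = 4550 kg/m³
  brass: σ_y = 212.0 MPa, ρ = 8620 kg/m³
  PEEK: M = 7.69×10⁻³
  polycarbonate: M = 6.72×10⁻³
  commercially pure titanium: M = 4.20×10⁻³
  brass: M = 1.69×10⁻³
  bronze: M = 1.48×10⁻³
The maximum is for PEEK.

PEEK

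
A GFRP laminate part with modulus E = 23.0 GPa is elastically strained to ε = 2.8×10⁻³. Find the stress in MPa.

64.4 MPa

σ = E·ε = 23000 MPa × 2.8×10⁻³ = 64.4 MPa.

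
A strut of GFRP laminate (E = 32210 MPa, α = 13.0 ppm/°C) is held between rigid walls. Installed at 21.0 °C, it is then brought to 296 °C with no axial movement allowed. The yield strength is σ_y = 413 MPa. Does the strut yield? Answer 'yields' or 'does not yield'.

E = 32210 MPa = 32.21 GPa.
ΔT = 275.0 K. Constrained thermal stress σ = E·α·ΔT = 32.21×10³ MPa × 13.0×10⁻⁶ × 275.0 = 115 MPa (compressive).
Compare to σ_y = 413 MPa: σ < σ_y, so it does not yield.

does not yield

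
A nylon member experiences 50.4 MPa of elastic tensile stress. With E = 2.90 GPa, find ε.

ε = σ/E = 50.4 / 2900 = 0.0174.

0.0174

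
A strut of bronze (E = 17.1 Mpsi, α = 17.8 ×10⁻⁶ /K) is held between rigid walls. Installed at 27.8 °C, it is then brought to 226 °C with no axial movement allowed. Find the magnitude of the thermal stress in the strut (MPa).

416 MPa

E = 17.1 Mpsi = 117.9 GPa.
ΔT = 198.2 K. Constrained thermal stress σ = E·α·ΔT = 117.9×10³ MPa × 17.8×10⁻⁶ × 198.2 = 416 MPa (compressive).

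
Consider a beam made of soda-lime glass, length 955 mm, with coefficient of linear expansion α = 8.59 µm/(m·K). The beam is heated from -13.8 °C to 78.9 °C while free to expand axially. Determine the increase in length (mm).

0.760 mm

ΔT = 78.9 − (-13.8) = 92.70 K.
ΔL = α·L₀·ΔT = 8.59×10⁻⁶ × 955 mm × 92.70 K = 0.760 mm.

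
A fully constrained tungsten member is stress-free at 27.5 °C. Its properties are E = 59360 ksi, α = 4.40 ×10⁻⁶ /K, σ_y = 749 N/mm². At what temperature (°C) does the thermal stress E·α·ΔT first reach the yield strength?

E = 59360 ksi = 409.3 GPa.
σ_y = 749 N/mm² = 749.0 MPa.
E·α·ΔT = 749.0 MPa ⇒ ΔT = 749.0 / (409.3×10³ × 4.40×10⁻⁶) = 415.9 K.
T = 27.5 + 415.9 = 443.4 °C.

443 °C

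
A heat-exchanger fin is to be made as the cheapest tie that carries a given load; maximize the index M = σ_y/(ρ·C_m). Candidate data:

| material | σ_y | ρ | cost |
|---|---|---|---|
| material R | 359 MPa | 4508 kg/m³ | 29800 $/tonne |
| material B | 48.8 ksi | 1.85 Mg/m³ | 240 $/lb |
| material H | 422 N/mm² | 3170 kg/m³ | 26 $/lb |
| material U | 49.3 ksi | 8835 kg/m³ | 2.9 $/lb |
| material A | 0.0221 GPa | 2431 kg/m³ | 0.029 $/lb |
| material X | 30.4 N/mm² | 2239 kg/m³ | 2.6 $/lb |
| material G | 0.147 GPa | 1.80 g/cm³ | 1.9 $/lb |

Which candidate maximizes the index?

material A

Normalizing units and computing the index:
  material R: σ_y = 359.0 MPa, ρ = 4508 kg/m³, cost = 29.80 $/kg
  material B: σ_y = 336.5 MPa, ρ = 1850 kg/m³, cost = 529.1 $/kg
  material H: σ_y = 422.0 MPa, ρ = 3170 kg/m³, cost = 57.32 $/kg
  material U: σ_y = 339.9 MPa, ρ = 8835 kg/m³, cost = 6.393 $/kg
  material A: σ_y = 22.10 MPa, ρ = 2431 kg/m³, cost = 0.06393 $/kg
  material X: σ_y = 30.40 MPa, ρ = 2239 kg/m³, cost = 5.732 $/kg
  material G: σ_y = 147.0 MPa, ρ = 1800 kg/m³, cost = 4.189 $/kg
  material A: M = 142 kN·m per $
  material G: M = 19.5 kN·m per $
  material U: M = 6.02 kN·m per $
  material R: M = 2.67 kN·m per $
  material X: M = 2.37 kN·m per $
  material H: M = 2.32 kN·m per $
  material B: M = 0.344 kN·m per $
Material A has the largest M.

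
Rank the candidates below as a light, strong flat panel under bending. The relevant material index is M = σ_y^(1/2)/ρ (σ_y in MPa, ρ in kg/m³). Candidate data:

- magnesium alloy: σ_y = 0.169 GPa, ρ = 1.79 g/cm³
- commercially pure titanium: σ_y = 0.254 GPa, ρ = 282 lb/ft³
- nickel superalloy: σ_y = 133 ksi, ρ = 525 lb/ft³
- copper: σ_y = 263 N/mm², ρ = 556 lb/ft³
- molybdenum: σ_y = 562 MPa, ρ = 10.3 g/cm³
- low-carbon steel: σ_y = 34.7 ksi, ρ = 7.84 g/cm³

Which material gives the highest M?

After converting to SI:
  magnesium alloy: σ_y = 169.0 MPa, ρ = 1790 kg/m³
  commercially pure titanium: σ_y = 254.0 MPa, ρ = 4517 kg/m³
  nickel superalloy: σ_y = 917.0 MPa, ρ = 8410 kg/m³
  copper: σ_y = 263.0 MPa, ρ = 8906 kg/m³
  molybdenum: σ_y = 562.0 MPa, ρ = 10300 kg/m³
  low-carbon steel: σ_y = 239.2 MPa, ρ = 7840 kg/m³
  magnesium alloy: M = 7.26×10⁻³
  nickel superalloy: M = 3.60×10⁻³
  commercially pure titanium: M = 3.53×10⁻³
  molybdenum: M = 2.30×10⁻³
  low-carbon steel: M = 1.97×10⁻³
  copper: M = 1.82×10⁻³
Magnesium alloy ranks first.

magnesium alloy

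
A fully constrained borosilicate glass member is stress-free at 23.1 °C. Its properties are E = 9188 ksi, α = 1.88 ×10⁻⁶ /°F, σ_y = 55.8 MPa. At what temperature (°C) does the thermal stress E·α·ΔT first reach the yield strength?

E = 9188 ksi = 63.35 GPa.
α = 1.88×10⁻⁶/°F × 9/5 = 3.38×10⁻⁶/K.
E·α·ΔT = 55.80 MPa ⇒ ΔT = 55.80 / (63.35×10³ × 3.38×10⁻⁶) = 260.3 K.
T = 23.1 + 260.3 = 283.4 °C.

283 °C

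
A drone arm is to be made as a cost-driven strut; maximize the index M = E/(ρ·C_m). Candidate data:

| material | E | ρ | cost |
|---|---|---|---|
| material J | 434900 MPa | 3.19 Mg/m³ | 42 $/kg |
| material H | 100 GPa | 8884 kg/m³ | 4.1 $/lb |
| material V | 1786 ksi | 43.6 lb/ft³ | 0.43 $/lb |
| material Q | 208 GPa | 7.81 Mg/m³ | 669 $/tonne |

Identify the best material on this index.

material Q

In SI units:
  material J: E = 434.9 GPa, ρ = 3190 kg/m³, cost = 42.00 $/kg
  material H: E = 100.0 GPa, ρ = 8884 kg/m³, cost = 9.039 $/kg
  material V: E = 12.31 GPa, ρ = 698.4 kg/m³, cost = 0.9480 $/kg
  material Q: E = 208.0 GPa, ρ = 7810 kg/m³, cost = 0.6690 $/kg
  material Q: M = 39.8 MN·m per $
  material V: M = 18.6 MN·m per $
  material J: M = 3.25 MN·m per $
  material H: M = 1.25 MN·m per $
Highest index: material Q.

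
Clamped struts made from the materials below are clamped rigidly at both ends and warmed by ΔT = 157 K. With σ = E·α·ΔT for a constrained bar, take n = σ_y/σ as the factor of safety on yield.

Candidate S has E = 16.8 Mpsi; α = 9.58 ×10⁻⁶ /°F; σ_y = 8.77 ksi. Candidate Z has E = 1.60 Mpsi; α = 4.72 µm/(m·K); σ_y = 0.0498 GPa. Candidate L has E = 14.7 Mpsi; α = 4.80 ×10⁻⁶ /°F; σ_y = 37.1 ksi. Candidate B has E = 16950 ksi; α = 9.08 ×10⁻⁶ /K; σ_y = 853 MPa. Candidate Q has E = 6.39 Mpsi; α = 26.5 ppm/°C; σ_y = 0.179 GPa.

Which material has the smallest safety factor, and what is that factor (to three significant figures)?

candidate S, n = 0.193

With everything in SI (GPa, ×10⁻⁶/K, MPa):
  candidate S: E = 115.8, α = 17.2, σ_y = 60.47 → σ = 314 MPa, n = 0.193
  candidate Z: E = 11.03, α = 4.72, σ_y = 49.80 → σ = 8.17 MPa, n = 6.09
  candidate L: E = 101.4, α = 8.64, σ_y = 255.8 → σ = 137 MPa, n = 1.86
  candidate B: E = 116.9, α = 9.08, σ_y = 853.0 → σ = 167 MPa, n = 5.12
  candidate Q: E = 44.06, α = 26.5, σ_y = 179.0 → σ = 183 MPa, n = 0.977
The minimum is candidate S at n = 0.193.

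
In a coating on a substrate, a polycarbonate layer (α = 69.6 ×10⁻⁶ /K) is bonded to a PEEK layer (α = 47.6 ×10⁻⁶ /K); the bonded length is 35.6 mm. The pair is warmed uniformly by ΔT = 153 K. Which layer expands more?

α(polycarbonate) = 69.6×10⁻⁶/K vs α(PEEK) = 47.6×10⁻⁶/K.
Higher α expands more for the same ΔT: polycarbonate.

polycarbonate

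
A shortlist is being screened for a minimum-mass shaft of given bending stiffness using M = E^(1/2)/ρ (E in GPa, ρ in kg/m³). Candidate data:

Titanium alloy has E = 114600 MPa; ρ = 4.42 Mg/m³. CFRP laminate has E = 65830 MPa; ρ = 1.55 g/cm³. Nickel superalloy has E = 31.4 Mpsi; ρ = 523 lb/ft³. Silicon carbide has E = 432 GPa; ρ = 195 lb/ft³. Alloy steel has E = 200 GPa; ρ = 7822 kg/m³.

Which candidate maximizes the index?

In SI units:
  titanium alloy: E = 114.6 GPa, ρ = 4420 kg/m³
  CFRP laminate: E = 65.83 GPa, ρ = 1550 kg/m³
  nickel superalloy: E = 216.5 GPa, ρ = 8378 kg/m³
  silicon carbide: E = 432.0 GPa, ρ = 3124 kg/m³
  alloy steel: E = 200.0 GPa, ρ = 7822 kg/m³
  silicon carbide: M = 6.65×10⁻³
  CFRP laminate: M = 5.23×10⁻³
  titanium alloy: M = 2.42×10⁻³
  alloy steel: M = 1.81×10⁻³
  nickel superalloy: M = 1.76×10⁻³
Highest index: silicon carbide.

silicon carbide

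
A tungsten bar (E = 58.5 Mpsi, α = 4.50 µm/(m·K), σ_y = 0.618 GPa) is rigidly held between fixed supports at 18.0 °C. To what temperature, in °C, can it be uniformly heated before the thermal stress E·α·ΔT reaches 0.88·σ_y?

318 °C

E = 58.5 Mpsi = 403.3 GPa.
σ_y = 0.618 GPa = 618.0 MPa.
E·α·ΔT = 543.8 MPa ⇒ ΔT = 543.8 / (403.3×10³ × 4.50×10⁻⁶) = 299.6 K.
T = 18.0 + 299.6 = 317.6 °C.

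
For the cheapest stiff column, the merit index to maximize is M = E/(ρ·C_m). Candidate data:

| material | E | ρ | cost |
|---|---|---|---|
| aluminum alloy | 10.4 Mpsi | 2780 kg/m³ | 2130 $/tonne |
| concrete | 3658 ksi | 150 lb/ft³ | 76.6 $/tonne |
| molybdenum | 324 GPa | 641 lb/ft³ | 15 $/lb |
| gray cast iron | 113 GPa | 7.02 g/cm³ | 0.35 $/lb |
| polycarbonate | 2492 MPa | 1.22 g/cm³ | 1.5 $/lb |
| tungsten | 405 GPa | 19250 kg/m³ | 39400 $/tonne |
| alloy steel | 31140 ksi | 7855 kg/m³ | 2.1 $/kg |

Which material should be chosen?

concrete

In SI units:
  aluminum alloy: E = 71.71 GPa, ρ = 2780 kg/m³, cost = 2.130 $/kg
  concrete: E = 25.22 GPa, ρ = 2403 kg/m³, cost = 0.07660 $/kg
  molybdenum: E = 324.0 GPa, ρ = 10270 kg/m³, cost = 33.07 $/kg
  gray cast iron: E = 113.0 GPa, ρ = 7020 kg/m³, cost = 0.7716 $/kg
  polycarbonate: E = 2.492 GPa, ρ = 1220 kg/m³, cost = 3.307 $/kg
  tungsten: E = 405.0 GPa, ρ = 19250 kg/m³, cost = 39.40 $/kg
  alloy steel: E = 214.7 GPa, ρ = 7855 kg/m³, cost = 2.100 $/kg
  concrete: M = 137 MN·m per $
  gray cast iron: M = 20.9 MN·m per $
  alloy steel: M = 13.0 MN·m per $
  aluminum alloy: M = 12.1 MN·m per $
  molybdenum: M = 0.954 MN·m per $
  polycarbonate: M = 0.618 MN·m per $
  tungsten: M = 0.534 MN·m per $
Highest index: concrete.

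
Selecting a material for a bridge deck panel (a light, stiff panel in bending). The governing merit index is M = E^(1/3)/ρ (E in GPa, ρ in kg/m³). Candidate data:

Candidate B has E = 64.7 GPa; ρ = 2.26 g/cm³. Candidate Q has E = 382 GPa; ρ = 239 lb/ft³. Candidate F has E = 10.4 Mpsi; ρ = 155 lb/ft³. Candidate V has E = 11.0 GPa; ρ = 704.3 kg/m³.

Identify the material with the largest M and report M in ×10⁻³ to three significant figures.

Normalizing units and computing the index:
  candidate B: E = 64.70 GPa, ρ = 2260 kg/m³
  candidate Q: E = 382.0 GPa, ρ = 3828 kg/m³
  candidate F: E = 71.71 GPa, ρ = 2483 kg/m³
  candidate V: E = 11.00 GPa, ρ = 704.3 kg/m³
  candidate V: M = 3.16×10⁻³
  candidate Q: M = 1.90×10⁻³
  candidate B: M = 1.78×10⁻³
  candidate F: M = 1.67×10⁻³
Candidate V has the largest M.

candidate V, M = 3.16×10⁻³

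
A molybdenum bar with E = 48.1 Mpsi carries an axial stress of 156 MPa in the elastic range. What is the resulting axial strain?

E = 48.1 Mpsi = 331.6 GPa = 331600 MPa.
ε = σ/E = 156 / 331600 = 4.70×10⁻⁴.

4.70×10⁻⁴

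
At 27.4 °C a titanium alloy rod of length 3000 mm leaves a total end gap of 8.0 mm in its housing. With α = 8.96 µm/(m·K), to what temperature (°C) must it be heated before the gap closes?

α·L₀·ΔT = 8.0 mm ⇒ ΔT = 8.0 / (8.96×10⁻⁶ × 3000.0) = 297.6 K.
T = 27.4 + 297.6 = 325.0 °C.

325 °C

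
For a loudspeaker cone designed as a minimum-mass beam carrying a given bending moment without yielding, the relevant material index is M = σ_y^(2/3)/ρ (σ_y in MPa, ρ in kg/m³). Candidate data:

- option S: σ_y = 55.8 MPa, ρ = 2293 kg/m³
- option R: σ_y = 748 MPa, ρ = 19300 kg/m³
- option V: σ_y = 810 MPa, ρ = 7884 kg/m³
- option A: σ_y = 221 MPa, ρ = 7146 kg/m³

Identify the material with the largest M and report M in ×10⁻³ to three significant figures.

option V, M = 11.0×10⁻³

Computing M directly (units already consistent):
  option V: M = 11.0×10⁻³
  option S: M = 6.37×10⁻³
  option A: M = 5.12×10⁻³
  option R: M = 4.27×10⁻³
Option V has the largest M.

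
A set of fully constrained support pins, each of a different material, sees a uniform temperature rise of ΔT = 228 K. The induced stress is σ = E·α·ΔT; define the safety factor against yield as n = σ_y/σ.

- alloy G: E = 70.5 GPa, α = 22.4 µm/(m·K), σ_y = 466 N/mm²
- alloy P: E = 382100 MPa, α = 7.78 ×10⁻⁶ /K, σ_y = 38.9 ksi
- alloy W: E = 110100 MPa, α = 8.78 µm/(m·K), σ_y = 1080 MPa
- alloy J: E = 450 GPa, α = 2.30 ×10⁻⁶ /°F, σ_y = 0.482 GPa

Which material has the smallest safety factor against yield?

alloy P

In consistent units (E in GPa, α in ×10⁻⁶/K, σ_y in MPa):
  alloy G: E = 70.50, α = 22.4, σ_y = 466.0 → σ = 360 MPa, n = 1.29
  alloy P: E = 382.1, α = 7.78, σ_y = 268.2 → σ = 678 MPa, n = 0.396
  alloy W: E = 110.1, α = 8.78, σ_y = 1080 → σ = 220 MPa, n = 4.90
  alloy J: E = 450.0, α = 4.14, σ_y = 482.0 → σ = 425 MPa, n = 1.13
The minimum is alloy P at n = 0.396.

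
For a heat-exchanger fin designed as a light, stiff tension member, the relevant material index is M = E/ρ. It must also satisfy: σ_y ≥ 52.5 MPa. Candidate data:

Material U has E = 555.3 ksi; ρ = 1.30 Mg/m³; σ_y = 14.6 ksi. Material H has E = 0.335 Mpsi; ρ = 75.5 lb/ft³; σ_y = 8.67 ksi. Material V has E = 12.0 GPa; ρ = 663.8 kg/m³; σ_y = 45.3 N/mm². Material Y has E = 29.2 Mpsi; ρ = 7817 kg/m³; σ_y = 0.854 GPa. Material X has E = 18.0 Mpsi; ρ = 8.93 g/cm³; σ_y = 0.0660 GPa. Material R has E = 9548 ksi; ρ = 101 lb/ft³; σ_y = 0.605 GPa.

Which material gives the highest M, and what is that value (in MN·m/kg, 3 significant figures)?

Screen on constraints: σ_y ≥ 52.5 MPa. Survivors: material U, material H, material Y, material X, material R.
Normalizing units and computing the index:
  material U: E = 3.829 GPa, ρ = 1300 kg/m³
  material H: E = 2.310 GPa, ρ = 1209 kg/m³
  material Y: E = 201.3 GPa, ρ = 7817 kg/m³
  material X: E = 124.1 GPa, ρ = 8930 kg/m³
  material R: E = 65.83 GPa, ρ = 1618 kg/m³
  material R: M = 40.7 MN·m/kg
  material Y: M = 25.8 MN·m/kg
  material X: M = 13.9 MN·m/kg
  material U: M = 2.95 MN·m/kg
  material H: M = 1.91 MN·m/kg
Highest index: material R.

material R, M = 40.7 MN·m/kg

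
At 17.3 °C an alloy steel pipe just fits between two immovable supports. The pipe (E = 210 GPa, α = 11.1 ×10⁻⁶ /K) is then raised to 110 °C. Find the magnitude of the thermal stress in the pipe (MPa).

ΔT = 92.70 K. Constrained thermal stress σ = E·α·ΔT = 210.0×10³ MPa × 11.1×10⁻⁶ × 92.70 = 216 MPa (compressive).

216 MPa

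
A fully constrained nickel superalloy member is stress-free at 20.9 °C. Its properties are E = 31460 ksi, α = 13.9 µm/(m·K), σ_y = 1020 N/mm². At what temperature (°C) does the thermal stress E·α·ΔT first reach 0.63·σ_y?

234 °C

E = 31460 ksi = 216.9 GPa.
σ_y = 1020 N/mm² = 1020 MPa.
E·α·ΔT = 642.6 MPa ⇒ ΔT = 642.6 / (216.9×10³ × 13.9×10⁻⁶) = 213.1 K.
T = 20.9 + 213.1 = 234.0 °C.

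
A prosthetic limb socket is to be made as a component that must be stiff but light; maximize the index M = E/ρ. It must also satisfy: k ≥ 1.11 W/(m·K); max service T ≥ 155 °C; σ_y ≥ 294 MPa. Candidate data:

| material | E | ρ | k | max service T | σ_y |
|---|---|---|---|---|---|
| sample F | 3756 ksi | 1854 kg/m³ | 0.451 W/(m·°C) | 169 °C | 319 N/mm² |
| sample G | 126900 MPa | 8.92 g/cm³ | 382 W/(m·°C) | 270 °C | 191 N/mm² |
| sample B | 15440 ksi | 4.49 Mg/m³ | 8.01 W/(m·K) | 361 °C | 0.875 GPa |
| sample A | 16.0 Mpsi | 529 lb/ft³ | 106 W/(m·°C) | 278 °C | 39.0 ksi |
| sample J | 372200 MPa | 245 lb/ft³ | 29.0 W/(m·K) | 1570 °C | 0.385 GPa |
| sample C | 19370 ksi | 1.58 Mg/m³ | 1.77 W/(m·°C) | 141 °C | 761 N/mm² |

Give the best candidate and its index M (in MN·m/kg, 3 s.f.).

Screen on constraints: k ≥ 1.11 W/(m·K); max service T ≥ 155 °C; σ_y ≥ 294 MPa. Survivors: sample B, sample J.
Convert each candidate to consistent units, then evaluate M:
  sample B: E = 106.5 GPa, ρ = 4490 kg/m³
  sample J: E = 372.2 GPa, ρ = 3925 kg/m³
  sample J: M = 94.8 MN·m/kg
  sample B: M = 23.7 MN·m/kg
Sample J ranks first.

sample J, M = 94.8 MN·m/kg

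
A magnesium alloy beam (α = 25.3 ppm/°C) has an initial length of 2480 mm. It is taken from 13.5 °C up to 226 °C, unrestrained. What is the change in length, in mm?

13.3 mm

ΔT = 226 − 13.5 = 212.5 K.
ΔL = α·L₀·ΔT = 25.3×10⁻⁶ × 2480 mm × 212.5 K = 13.3 mm.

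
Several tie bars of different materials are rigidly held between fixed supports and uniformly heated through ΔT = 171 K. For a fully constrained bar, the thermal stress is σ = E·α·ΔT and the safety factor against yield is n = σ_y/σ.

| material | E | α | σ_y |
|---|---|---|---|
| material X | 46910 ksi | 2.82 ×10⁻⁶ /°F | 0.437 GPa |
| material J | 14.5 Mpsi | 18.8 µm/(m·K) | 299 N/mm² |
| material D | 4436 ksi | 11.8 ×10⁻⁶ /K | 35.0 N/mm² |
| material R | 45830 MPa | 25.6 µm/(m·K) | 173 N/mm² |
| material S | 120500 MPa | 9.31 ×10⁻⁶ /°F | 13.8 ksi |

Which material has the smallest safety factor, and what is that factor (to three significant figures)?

material S, n = 0.276

Per material, after unit conversion:
  material X: E = 323.4, α = 5.08, σ_y = 437.0 → σ = 281 MPa, n = 1.56
  material J: E = 99.97, α = 18.8, σ_y = 299.0 → σ = 321 MPa, n = 0.930
  material D: E = 30.59, α = 11.8, σ_y = 35.00 → σ = 61.7 MPa, n = 0.567
  material R: E = 45.83, α = 25.6, σ_y = 173.0 → σ = 201 MPa, n = 0.862
  material S: E = 120.5, α = 16.8, σ_y = 95.15 → σ = 345 MPa, n = 0.276
Smallest n: material S with n = 0.276.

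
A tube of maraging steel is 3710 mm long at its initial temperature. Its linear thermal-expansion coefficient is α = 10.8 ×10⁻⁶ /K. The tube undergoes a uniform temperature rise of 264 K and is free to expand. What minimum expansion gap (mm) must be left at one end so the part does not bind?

ΔL = α·L₀·ΔT = 10.8×10⁻⁶ × 3710 mm × 264.0 K = 10.6 mm.

10.6 mm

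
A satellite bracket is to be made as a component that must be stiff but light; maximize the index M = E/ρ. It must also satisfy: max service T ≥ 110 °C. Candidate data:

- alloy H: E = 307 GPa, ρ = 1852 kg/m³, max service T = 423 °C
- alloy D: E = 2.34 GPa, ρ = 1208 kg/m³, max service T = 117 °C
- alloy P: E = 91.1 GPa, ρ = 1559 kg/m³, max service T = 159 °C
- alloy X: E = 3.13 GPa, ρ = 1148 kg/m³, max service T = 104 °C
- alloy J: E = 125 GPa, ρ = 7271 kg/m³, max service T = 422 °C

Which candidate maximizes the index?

Screen on constraints: max service T ≥ 110 °C. Survivors: alloy H, alloy D, alloy P, alloy J.
Per-candidate index values:
  alloy H: M = 166 MN·m/kg
  alloy P: M = 58.4 MN·m/kg
  alloy J: M = 17.2 MN·m/kg
  alloy D: M = 1.94 MN·m/kg
Highest index: alloy H.

alloy H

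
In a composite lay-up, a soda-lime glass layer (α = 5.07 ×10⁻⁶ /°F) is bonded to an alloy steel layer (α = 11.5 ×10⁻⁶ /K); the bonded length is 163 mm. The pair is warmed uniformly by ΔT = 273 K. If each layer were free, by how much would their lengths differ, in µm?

106 µm

soda-lime glass: α = 5.07×10⁻⁶/°F × 9/5 = 9.13×10⁻⁶/K.
Δα = |9.13 − 11.5|×10⁻⁶/K = 2.37×10⁻⁶/K.
ΔL_mismatch = Δα·L·ΔT = 2.37×10⁻⁶ × 163.0 mm × 273.0 K = 106 µm.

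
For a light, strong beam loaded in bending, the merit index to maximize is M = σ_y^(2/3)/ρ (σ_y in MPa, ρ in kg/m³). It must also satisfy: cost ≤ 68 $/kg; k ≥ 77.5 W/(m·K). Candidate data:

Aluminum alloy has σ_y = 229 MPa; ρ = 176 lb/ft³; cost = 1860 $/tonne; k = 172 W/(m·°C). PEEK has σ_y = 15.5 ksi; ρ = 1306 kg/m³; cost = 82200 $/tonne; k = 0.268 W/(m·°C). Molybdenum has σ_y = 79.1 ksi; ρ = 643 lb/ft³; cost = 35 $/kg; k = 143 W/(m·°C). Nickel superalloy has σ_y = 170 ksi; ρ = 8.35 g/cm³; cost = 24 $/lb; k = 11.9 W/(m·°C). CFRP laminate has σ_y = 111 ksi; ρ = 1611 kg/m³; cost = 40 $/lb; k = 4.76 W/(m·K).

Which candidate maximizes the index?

aluminum alloy

Screen on constraints: cost ≤ 68 $/kg; k ≥ 77.5 W/(m·K). Survivors: aluminum alloy, molybdenum.
Putting every candidate on a common basis:
  aluminum alloy: σ_y = 229.0 MPa, ρ = 2819 kg/m³
  molybdenum: σ_y = 545.4 MPa, ρ = 10300 kg/m³
  aluminum alloy: M = 13.3×10⁻³
  molybdenum: M = 6.48×10⁻³
Aluminum alloy ranks first.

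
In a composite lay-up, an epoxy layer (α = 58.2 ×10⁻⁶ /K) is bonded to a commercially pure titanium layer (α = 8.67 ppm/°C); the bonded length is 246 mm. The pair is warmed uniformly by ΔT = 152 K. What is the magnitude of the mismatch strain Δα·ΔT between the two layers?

Δα = |58.2 − 8.67|×10⁻⁶/K = 49.5×10⁻⁶/K.
Mismatch strain = Δα·ΔT = 49.5×10⁻⁶ × 152.0 = 7.53×10⁻³.

7.53×10⁻³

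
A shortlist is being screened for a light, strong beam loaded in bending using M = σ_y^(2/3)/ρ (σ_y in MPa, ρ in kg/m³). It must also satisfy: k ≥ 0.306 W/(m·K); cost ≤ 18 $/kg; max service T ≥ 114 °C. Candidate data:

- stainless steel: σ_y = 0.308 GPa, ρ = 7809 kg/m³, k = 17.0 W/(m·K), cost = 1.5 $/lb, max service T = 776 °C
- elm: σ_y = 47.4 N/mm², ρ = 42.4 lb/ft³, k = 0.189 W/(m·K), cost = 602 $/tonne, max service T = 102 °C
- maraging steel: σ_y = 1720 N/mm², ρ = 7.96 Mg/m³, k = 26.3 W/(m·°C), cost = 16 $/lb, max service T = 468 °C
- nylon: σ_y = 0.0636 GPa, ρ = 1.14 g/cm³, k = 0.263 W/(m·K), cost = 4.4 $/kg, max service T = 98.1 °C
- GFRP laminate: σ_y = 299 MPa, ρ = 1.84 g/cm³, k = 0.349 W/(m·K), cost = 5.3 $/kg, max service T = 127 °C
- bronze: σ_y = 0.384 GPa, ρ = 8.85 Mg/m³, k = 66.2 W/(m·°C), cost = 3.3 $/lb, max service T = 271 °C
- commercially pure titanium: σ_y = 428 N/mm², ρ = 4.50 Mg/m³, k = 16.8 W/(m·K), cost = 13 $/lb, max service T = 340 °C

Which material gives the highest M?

Screen on constraints: k ≥ 0.306 W/(m·K); cost ≤ 18 $/kg; max service T ≥ 114 °C. Survivors: stainless steel, GFRP laminate, bronze.
Normalizing units and computing the index:
  stainless steel: σ_y = 308.0 MPa, ρ = 7809 kg/m³
  GFRP laminate: σ_y = 299.0 MPa, ρ = 1840 kg/m³
  bronze: σ_y = 384.0 MPa, ρ = 8850 kg/m³
  GFRP laminate: M = 24.3×10⁻³
  bronze: M = 5.97×10⁻³
  stainless steel: M = 5.84×10⁻³
GFRP laminate ranks first.

GFRP laminate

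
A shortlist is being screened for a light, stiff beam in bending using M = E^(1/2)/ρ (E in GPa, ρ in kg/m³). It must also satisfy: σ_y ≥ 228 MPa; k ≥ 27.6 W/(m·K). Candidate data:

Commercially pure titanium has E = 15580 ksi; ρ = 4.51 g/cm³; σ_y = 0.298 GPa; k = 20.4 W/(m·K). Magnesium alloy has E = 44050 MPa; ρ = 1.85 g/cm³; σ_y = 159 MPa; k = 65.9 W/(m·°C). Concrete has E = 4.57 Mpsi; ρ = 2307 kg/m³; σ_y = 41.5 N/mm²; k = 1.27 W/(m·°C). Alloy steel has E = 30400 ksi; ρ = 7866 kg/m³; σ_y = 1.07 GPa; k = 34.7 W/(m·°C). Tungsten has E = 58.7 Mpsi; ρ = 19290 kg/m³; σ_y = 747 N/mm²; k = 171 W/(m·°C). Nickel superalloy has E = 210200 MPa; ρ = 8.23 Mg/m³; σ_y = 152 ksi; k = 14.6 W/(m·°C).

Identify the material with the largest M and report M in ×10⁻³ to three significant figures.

Screen on constraints: σ_y ≥ 228 MPa; k ≥ 27.6 W/(m·K). Survivors: alloy steel, tungsten.
After converting to SI:
  alloy steel: E = 209.6 GPa, ρ = 7866 kg/m³
  tungsten: E = 404.7 GPa, ρ = 19290 kg/m³
  alloy steel: M = 1.84×10⁻³
  tungsten: M = 1.04×10⁻³
Alloy steel has the largest M.

alloy steel, M = 1.84×10⁻³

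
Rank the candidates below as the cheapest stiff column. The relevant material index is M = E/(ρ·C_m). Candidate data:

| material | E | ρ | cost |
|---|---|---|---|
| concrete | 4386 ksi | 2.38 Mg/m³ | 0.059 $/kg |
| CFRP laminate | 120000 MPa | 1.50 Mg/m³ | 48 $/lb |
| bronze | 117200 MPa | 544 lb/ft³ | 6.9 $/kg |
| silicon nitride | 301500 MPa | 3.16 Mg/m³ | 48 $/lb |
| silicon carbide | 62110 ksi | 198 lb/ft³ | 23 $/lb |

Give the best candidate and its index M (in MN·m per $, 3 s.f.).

In SI units:
  concrete: E = 30.24 GPa, ρ = 2380 kg/m³, cost = 0.05900 $/kg
  CFRP laminate: E = 120.0 GPa, ρ = 1500 kg/m³, cost = 105.8 $/kg
  bronze: E = 117.2 GPa, ρ = 8714 kg/m³, cost = 6.900 $/kg
  silicon nitride: E = 301.5 GPa, ρ = 3160 kg/m³, cost = 105.8 $/kg
  silicon carbide: E = 428.2 GPa, ρ = 3172 kg/m³, cost = 50.71 $/kg
  concrete: M = 215 MN·m per $
  silicon carbide: M = 2.66 MN·m per $
  bronze: M = 1.95 MN·m per $
  silicon nitride: M = 0.902 MN·m per $
  CFRP laminate: M = 0.756 MN·m per $
Highest index: concrete.

concrete, M = 215 MN·m per $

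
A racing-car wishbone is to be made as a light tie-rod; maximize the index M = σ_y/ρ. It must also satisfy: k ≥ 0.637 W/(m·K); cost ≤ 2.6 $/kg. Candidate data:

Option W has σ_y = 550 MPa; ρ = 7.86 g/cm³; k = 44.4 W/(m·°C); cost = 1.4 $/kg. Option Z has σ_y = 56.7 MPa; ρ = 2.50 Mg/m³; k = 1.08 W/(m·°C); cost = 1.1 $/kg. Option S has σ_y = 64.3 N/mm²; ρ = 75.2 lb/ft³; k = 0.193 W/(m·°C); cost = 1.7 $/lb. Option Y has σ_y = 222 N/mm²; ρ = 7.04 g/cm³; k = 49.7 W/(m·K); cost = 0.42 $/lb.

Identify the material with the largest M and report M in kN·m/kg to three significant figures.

option W, M = 70.0 kN·m/kg

Screen on constraints: k ≥ 0.637 W/(m·K); cost ≤ 2.6 $/kg. Survivors: option W, option Z, option Y.
Putting every candidate on a common basis:
  option W: σ_y = 550.0 MPa, ρ = 7860 kg/m³
  option Z: σ_y = 56.70 MPa, ρ = 2500 kg/m³
  option Y: σ_y = 222.0 MPa, ρ = 7040 kg/m³
  option W: M = 70.0 kN·m/kg
  option Y: M = 31.5 kN·m/kg
  option Z: M = 22.7 kN·m/kg
The maximum is for option W.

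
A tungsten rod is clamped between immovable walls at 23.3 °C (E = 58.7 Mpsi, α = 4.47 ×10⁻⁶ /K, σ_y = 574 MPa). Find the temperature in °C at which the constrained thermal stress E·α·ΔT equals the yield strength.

341 °C

E = 58.7 Mpsi = 404.7 GPa.
E·α·ΔT = 574.0 MPa ⇒ ΔT = 574.0 / (404.7×10³ × 4.47×10⁻⁶) = 317.3 K.
T = 23.3 + 317.3 = 340.6 °C.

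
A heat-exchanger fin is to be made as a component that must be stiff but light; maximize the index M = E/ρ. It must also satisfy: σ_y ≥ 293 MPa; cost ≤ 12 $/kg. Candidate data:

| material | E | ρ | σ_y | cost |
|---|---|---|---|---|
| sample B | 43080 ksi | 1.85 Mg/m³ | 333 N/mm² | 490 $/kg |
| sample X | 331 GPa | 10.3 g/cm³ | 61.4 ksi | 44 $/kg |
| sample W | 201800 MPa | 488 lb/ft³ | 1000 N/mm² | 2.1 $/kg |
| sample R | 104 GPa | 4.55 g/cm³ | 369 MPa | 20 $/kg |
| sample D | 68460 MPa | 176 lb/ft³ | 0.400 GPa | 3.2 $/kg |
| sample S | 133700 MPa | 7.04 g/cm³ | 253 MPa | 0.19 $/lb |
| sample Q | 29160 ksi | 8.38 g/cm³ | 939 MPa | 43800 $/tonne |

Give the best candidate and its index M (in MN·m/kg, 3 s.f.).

sample W, M = 25.8 MN·m/kg

Screen on constraints: σ_y ≥ 293 MPa; cost ≤ 12 $/kg. Survivors: sample W, sample D.
Normalizing units and computing the index:
  sample W: E = 201.8 GPa, ρ = 7817 kg/m³
  sample D: E = 68.46 GPa, ρ = 2819 kg/m³
  sample W: M = 25.8 MN·m/kg
  sample D: M = 24.3 MN·m/kg
Sample W ranks first.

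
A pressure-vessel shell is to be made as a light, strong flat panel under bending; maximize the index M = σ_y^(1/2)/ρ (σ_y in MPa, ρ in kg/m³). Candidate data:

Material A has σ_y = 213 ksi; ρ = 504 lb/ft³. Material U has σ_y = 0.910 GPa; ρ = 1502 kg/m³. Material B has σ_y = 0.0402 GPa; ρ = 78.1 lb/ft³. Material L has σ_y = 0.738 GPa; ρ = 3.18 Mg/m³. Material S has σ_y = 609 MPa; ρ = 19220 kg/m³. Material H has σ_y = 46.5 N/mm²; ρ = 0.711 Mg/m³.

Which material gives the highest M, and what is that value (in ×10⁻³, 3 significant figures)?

In SI units:
  material A: σ_y = 1469 MPa, ρ = 8073 kg/m³
  material U: σ_y = 910.0 MPa, ρ = 1502 kg/m³
  material B: σ_y = 40.20 MPa, ρ = 1251 kg/m³
  material L: σ_y = 738.0 MPa, ρ = 3180 kg/m³
  material S: σ_y = 609.0 MPa, ρ = 19220 kg/m³
  material H: σ_y = 46.50 MPa, ρ = 711.0 kg/m³
  material U: M = 20.1×10⁻³
  material H: M = 9.59×10⁻³
  material L: M = 8.54×10⁻³
  material B: M = 5.07×10⁻³
  material A: M = 4.75×10⁻³
  material S: M = 1.28×10⁻³
Material U ranks first.

material U, M = 20.1×10⁻³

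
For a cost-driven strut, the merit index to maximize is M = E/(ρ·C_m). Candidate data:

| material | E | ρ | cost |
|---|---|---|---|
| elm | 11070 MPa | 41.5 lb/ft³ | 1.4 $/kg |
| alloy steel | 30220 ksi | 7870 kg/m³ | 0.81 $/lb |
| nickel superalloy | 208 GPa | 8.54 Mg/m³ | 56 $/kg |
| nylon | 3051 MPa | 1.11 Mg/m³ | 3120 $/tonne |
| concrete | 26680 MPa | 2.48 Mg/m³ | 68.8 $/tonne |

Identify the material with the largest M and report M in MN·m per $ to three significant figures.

Convert each candidate to consistent units, then evaluate M:
  elm: E = 11.07 GPa, ρ = 664.8 kg/m³, cost = 1.400 $/kg
  alloy steel: E = 208.4 GPa, ρ = 7870 kg/m³, cost = 1.786 $/kg
  nickel superalloy: E = 208.0 GPa, ρ = 8540 kg/m³, cost = 56.00 $/kg
  nylon: E = 3.051 GPa, ρ = 1110 kg/m³, cost = 3.120 $/kg
  concrete: E = 26.68 GPa, ρ = 2480 kg/m³, cost = 0.06880 $/kg
  concrete: M = 156 MN·m per $
  alloy steel: M = 14.8 MN·m per $
  elm: M = 11.9 MN·m per $
  nylon: M = 0.881 MN·m per $
  nickel superalloy: M = 0.435 MN·m per $
Concrete has the largest M.

concrete, M = 156 MN·m per $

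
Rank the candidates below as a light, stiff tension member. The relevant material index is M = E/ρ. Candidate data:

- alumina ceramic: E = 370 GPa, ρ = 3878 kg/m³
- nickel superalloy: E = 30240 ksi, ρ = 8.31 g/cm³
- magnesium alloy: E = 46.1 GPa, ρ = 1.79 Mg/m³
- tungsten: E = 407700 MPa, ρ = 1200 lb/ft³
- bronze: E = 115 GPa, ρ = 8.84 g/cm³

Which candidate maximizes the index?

After converting to SI:
  alumina ceramic: E = 370.0 GPa, ρ = 3878 kg/m³
  nickel superalloy: E = 208.5 GPa, ρ = 8310 kg/m³
  magnesium alloy: E = 46.10 GPa, ρ = 1790 kg/m³
  tungsten: E = 407.7 GPa, ρ = 19220 kg/m³
  bronze: E = 115.0 GPa, ρ = 8840 kg/m³
  alumina ceramic: M = 95.4 MN·m/kg
  magnesium alloy: M = 25.8 MN·m/kg
  nickel superalloy: M = 25.1 MN·m/kg
  tungsten: M = 21.2 MN·m/kg
  bronze: M = 13.0 MN·m/kg
Alumina ceramic ranks first.

alumina ceramic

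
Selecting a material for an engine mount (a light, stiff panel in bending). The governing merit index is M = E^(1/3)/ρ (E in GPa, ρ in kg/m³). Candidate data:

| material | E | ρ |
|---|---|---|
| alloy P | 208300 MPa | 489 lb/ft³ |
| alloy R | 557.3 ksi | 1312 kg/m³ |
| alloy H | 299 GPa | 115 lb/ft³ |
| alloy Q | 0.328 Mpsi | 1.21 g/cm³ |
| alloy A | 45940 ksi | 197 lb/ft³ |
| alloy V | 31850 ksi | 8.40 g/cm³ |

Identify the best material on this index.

In SI units:
  alloy P: E = 208.3 GPa, ρ = 7833 kg/m³
  alloy R: E = 3.842 GPa, ρ = 1312 kg/m³
  alloy H: E = 299.0 GPa, ρ = 1842 kg/m³
  alloy Q: E = 2.261 GPa, ρ = 1210 kg/m³
  alloy A: E = 316.7 GPa, ρ = 3156 kg/m³
  alloy V: E = 219.6 GPa, ρ = 8400 kg/m³
  alloy H: M = 3.63×10⁻³
  alloy A: M = 2.16×10⁻³
  alloy R: M = 1.19×10⁻³
  alloy Q: M = 1.08×10⁻³
  alloy P: M = 0.757×10⁻³
  alloy V: M = 0.718×10⁻³
Alloy H ranks first.

alloy H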